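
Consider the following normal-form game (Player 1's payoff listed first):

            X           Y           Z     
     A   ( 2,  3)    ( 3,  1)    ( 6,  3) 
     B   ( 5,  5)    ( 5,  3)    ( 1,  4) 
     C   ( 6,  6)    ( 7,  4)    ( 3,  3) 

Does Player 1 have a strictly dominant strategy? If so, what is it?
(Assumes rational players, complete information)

No strictly dominant strategy exists for Player 1

Work:
A strategy strictly dominates another if it gives a strictly higher payoff against every opponent action. Compare each pair of P1's strategies column-by-column:
  A vs B: [2 vs 5, 3 vs 5, 6 vs 1] → A does not strictly dominate B (column X: 2 ≤ 5)
  A vs C: [2 vs 6, 3 vs 7, 6 vs 3] → A does not strictly dominate C (column X: 2 ≤ 6)
  B vs A: [5 vs 2, 5 vs 3, 1 vs 6] → B does not strictly dominate A (column Z: 1 ≤ 6)
  B vs C: [5 vs 6, 5 vs 7, 1 vs 3] → B does not strictly dominate C (column X: 5 ≤ 6)
  C vs A: [6 vs 2, 7 vs 3, 3 vs 6] → C does not strictly dominate A (column Z: 3 ≤ 6)
  C vs B: [6 vs 5, 7 vs 5, 3 vs 1] → C strictly dominates B
No single strategy strictly dominates all others → no strictly dominant strategy.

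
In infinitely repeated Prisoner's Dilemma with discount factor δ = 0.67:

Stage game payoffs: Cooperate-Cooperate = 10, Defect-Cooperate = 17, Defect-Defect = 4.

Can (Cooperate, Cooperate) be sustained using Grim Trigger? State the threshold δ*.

δ* = 0.5385; since δ = 0.67 ≥ 0.5385, cooperation can be sustained

Work:
For Grim Trigger:
Cooperate forever: 10/(1-δ)
Defect then punished: 17 + 4·δ/(1-δ)
Need: 10/(1-δ) ≥ 17 + 4·δ/(1-δ)
Solving: δ ≥ (T-R)/(T-P) = (17-10)/(17-4) = 0.5385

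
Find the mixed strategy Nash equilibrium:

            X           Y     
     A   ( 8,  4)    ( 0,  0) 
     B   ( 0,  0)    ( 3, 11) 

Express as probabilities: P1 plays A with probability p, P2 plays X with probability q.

p = 0.7333, q = 0.2727

Work:
Find probabilities that make opponent indifferent:
P2 chooses q to make P1 indifferent between A and B
P1 chooses p to make P2 indifferent between X and Y
Mixed NE: P1 plays (A: 0.7333, B: 0.2667), P2 plays (X: 0.2727, Y: 0.7273)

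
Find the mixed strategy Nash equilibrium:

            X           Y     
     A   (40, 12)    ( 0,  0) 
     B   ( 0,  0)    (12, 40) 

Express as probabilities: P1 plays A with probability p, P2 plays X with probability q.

p = 0.7692, q = 0.2308

Work:
Find probabilities that make opponent indifferent:
P2 chooses q to make P1 indifferent between A and B
P1 chooses p to make P2 indifferent between X and Y
Mixed NE: P1 plays (A: 0.7692, B: 0.2308), P2 plays (X: 0.2308, Y: 0.7692)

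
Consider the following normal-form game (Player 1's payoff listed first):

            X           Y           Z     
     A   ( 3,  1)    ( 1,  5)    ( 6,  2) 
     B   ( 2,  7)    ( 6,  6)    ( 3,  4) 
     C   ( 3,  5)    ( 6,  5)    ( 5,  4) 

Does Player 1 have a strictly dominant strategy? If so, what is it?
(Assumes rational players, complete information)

No strictly dominant strategy exists for Player 1

Work:
A strategy strictly dominates another if it gives a strictly higher payoff against every opponent action. Compare each pair of P1's strategies column-by-column:
  A vs B: [3 vs 2, 1 vs 6, 6 vs 3] → A does not strictly dominate B (column Y: 1 ≤ 6)
  A vs C: [3 vs 3, 1 vs 6, 6 vs 5] → A does not strictly dominate C (column X: 3 ≤ 3)
  B vs A: [2 vs 3, 6 vs 1, 3 vs 6] → B does not strictly dominate A (column X: 2 ≤ 3)
  B vs C: [2 vs 3, 6 vs 6, 3 vs 5] → B does not strictly dominate C (column X: 2 ≤ 3)
  C vs A: [3 vs 3, 6 vs 1, 5 vs 6] → C does not strictly dominate A (column X: 3 ≤ 3)
  C vs B: [3 vs 2, 6 vs 6, 5 vs 3] → C does not strictly dominate B (column Y: 6 ≤ 6)
No single strategy strictly dominates all others → no strictly dominant strategy.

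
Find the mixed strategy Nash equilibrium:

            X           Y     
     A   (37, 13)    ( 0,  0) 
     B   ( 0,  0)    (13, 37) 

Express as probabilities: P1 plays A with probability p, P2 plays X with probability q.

p = 0.74, q = 0.26

Work:
Find probabilities that make opponent indifferent:
P2 chooses q to make P1 indifferent between A and B
P1 chooses p to make P2 indifferent between X and Y
Mixed NE: P1 plays (A: 0.74, B: 0.26), P2 plays (X: 0.26, Y: 0.74)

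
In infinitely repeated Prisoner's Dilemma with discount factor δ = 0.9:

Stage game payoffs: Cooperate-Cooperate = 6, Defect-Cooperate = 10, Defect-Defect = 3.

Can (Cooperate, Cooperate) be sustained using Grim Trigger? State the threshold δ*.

δ* = 0.5714; since δ = 0.9 ≥ 0.5714, cooperation can be sustained

Work:
For Grim Trigger:
Cooperate forever: 6/(1-δ)
Defect then punished: 10 + 3·δ/(1-δ)
Need: 6/(1-δ) ≥ 10 + 3·δ/(1-δ)
Solving: δ ≥ (T-R)/(T-P) = (10-6)/(10-3) = 0.5714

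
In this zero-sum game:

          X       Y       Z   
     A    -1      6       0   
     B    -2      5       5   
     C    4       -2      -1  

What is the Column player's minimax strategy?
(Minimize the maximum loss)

Column should play X, value = 4

Work:
Column player minimizes Row's maximum payoff:
Column X: max payoff to Row = 4
Column Y: max payoff to Row = 6
Column Z: max payoff to Row = 5
Minimum is 4, achieved by column X.
Minimax strategy: X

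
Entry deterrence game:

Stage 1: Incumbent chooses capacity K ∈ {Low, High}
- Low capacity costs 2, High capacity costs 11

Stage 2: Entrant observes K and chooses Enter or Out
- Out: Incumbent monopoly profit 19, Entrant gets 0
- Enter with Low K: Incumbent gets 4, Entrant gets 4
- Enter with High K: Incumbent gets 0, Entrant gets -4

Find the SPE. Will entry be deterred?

SPE: (High, Enter|Low, Out|High); Entry deterred. Incumbent net profit = 8

Work:
After Low K: Entrant enters (4 > 0)
After High K: Entrant stays out (-4 < 0)
Incumbent: Low → 4−2=2, High → 19−11=8
Incumbent chooses High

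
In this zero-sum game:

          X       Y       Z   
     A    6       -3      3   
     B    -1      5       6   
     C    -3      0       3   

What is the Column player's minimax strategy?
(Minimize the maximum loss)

Column should play Y, value = 5

Work:
Column player minimizes Row's maximum payoff:
Column X: max payoff to Row = 6
Column Y: max payoff to Row = 5
Column Z: max payoff to Row = 6
Minimum is 5, achieved by column Y.
Minimax strategy: Y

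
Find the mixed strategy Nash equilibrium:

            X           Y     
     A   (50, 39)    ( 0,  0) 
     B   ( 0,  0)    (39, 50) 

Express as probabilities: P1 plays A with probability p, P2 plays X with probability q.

p = 0.5618, q = 0.4382

Work:
Find probabilities that make opponent indifferent:
P2 chooses q to make P1 indifferent between A and B
P1 chooses p to make P2 indifferent between X and Y
Mixed NE: P1 plays (A: 0.5618, B: 0.4382), P2 plays (X: 0.4382, Y: 0.5618)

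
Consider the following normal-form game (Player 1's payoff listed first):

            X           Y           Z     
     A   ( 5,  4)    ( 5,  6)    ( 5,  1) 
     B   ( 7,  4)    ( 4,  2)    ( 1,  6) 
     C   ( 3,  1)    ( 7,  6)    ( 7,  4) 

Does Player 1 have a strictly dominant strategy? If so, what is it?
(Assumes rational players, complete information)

No strictly dominant strategy exists for Player 1

Work:
A strategy strictly dominates another if it gives a strictly higher payoff against every opponent action. Compare each pair of P1's strategies column-by-column:
  A vs B: [5 vs 7, 5 vs 4, 5 vs 1] → A does not strictly dominate B (column X: 5 ≤ 7)
  A vs C: [5 vs 3, 5 vs 7, 5 vs 7] → A does not strictly dominate C (column Y: 5 ≤ 7)
  B vs A: [7 vs 5, 4 vs 5, 1 vs 5] → B does not strictly dominate A (column Y: 4 ≤ 5)
  B vs C: [7 vs 3, 4 vs 7, 1 vs 7] → B does not strictly dominate C (column Y: 4 ≤ 7)
  C vs A: [3 vs 5, 7 vs 5, 7 vs 5] → C does not strictly dominate A (column X: 3 ≤ 5)
  C vs B: [3 vs 7, 7 vs 4, 7 vs 1] → C does not strictly dominate B (column X: 3 ≤ 7)
No single strategy strictly dominates all others → no strictly dominant strategy.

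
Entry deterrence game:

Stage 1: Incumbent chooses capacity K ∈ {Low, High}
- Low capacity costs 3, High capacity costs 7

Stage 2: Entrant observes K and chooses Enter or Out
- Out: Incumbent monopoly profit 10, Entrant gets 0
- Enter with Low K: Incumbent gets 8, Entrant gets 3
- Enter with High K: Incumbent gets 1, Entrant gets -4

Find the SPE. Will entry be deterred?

SPE: (Low, Enter|Low, Out|High); Entry not deterred. Incumbent net profit = 5, Entrant gets 3

Work:
After Low K: Entrant enters (3 > 0)
After High K: Entrant stays out (-4 < 0)
Incumbent: Low → 8−3=5, High → 10−7=3
Incumbent chooses Low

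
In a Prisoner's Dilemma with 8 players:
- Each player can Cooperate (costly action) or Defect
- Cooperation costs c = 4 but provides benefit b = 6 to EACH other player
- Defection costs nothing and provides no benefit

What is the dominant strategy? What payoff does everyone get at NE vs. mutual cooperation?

Dominant: Defect; NE payoff = 0; Coop payoff = 38

Work:
Defect dominates (saves cost c = 4, benefit to others is external)
NE: All defect → everyone gets 0
If all cooperate: each receives (7)×6 - 4 = 38
Social dilemma: 38 > 0 but NE gives 0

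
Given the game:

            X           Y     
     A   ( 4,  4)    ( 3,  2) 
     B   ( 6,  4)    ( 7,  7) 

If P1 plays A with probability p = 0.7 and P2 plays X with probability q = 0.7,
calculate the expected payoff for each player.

E[P1] = 4.48, E[P2] = 3.85

Work:
E[P1] = p·q·π₁(A,X) + p·(1-q)·π₁(A,Y) + (1-p)·q·π₁(B,X) + (1-p)·(1-q)·π₁(B,Y)
= 0.7·0.7·4 + 0.7·0.3·3 + 0.3·0.7·6 + 0.3·0.3·7
= 4.48

E[P2] = 3.85 (similar calculation)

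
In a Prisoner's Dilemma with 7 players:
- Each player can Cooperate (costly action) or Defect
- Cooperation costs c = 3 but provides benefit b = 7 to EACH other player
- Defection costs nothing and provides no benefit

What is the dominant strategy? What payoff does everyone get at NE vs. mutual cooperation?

Dominant: Defect; NE payoff = 0; Coop payoff = 39

Work:
Defect dominates (saves cost c = 3, benefit to others is external)
NE: All defect → everyone gets 0
If all cooperate: each receives (6)×7 - 3 = 39
Social dilemma: 39 > 0 but NE gives 0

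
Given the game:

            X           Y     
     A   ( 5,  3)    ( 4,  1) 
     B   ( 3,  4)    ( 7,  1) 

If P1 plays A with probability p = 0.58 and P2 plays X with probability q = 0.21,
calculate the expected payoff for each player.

E[P1] = 5.029, E[P2] = 1.5082

Work:
E[P1] = p·q·π₁(A,X) + p·(1-q)·π₁(A,Y) + (1-p)·q·π₁(B,X) + (1-p)·(1-q)·π₁(B,Y)
= 0.58·0.21·5 + 0.58·0.79·4 + 0.42·0.21·3 + 0.42·0.79·7
= 5.029

E[P2] = 1.5082 (similar calculation)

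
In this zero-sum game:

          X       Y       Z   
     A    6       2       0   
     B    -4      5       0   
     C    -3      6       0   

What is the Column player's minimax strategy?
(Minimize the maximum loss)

Column should play Z, value = 0

Work:
Column player minimizes Row's maximum payoff:
Column X: max payoff to Row = 6
Column Y: max payoff to Row = 6
Column Z: max payoff to Row = 0
Minimum is 0, achieved by column Z.
Minimax strategy: Z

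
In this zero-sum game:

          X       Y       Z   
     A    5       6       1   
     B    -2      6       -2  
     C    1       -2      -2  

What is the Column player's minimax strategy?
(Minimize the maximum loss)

Column should play Z, value = 1

Work:
Column player minimizes Row's maximum payoff:
Column X: max payoff to Row = 5
Column Y: max payoff to Row = 6
Column Z: max payoff to Row = 1
Minimum is 1, achieved by column Z.
Minimax strategy: Z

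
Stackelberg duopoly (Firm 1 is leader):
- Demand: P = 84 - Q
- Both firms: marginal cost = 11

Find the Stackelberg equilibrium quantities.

q₁* (leader) = 36.5, q₂* (follower) = 18.25

Work:
Follower's reaction: q₂ = (a - c - q₁)/2
Leader substitutes: π₁ = q₁·(a - q₁ - (a-c-q₁)/2 - c)
FOC: q₁* = (84 - 11)/2 = 36.50
Then: q₂* = (84 - 11 - 36.5)/2 = 18.25
Leader has first-mover advantage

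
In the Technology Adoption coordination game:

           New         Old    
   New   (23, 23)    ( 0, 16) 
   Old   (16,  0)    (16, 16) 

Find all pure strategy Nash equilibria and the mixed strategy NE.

Pure NE: (New, New) and (Old, Old); Mixed NE: p = 0.6957, q = 0.6957

Work:
Check pure NE:
(New, New): (23, 23) - no unilateral deviation beneficial
(Old, Old): (16, 16) - no unilateral deviation beneficial
Mixed NE: P1 plays New with p = 0.6957, P2 plays New with q = 0.6957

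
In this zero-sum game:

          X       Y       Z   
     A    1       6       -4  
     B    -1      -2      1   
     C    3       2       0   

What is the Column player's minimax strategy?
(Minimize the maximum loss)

Column should play Z, value = 1

Work:
Column player minimizes Row's maximum payoff:
Column X: max payoff to Row = 3
Column Y: max payoff to Row = 6
Column Z: max payoff to Row = 1
Minimum is 1, achieved by column Z.
Minimax strategy: Z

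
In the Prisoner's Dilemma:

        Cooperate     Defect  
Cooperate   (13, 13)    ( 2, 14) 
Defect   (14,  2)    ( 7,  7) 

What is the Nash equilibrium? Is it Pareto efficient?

(Defect, Defect) is NE; not Pareto efficient

Work:
Defect dominates Cooperate for both players:
If P2 cooperates: Defect (14) > Cooperate (13)
If P2 defects: Defect (7) > Cooperate (2)
NE: (Defect, Defect) with payoff (7, 7)
But (Cooperate, Cooperate) = (13, 13) Pareto dominates (7, 7)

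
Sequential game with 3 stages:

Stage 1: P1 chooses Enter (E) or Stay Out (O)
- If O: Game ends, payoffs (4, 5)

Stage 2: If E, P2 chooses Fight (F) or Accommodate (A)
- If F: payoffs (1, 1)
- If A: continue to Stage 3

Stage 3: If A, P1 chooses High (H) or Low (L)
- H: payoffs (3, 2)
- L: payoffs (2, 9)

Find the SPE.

SPE: (O, A, H); Outcome (4, 5)

Work:
Stage 3: P1 chooses H (3 vs 2)
Stage 2: P2: F->1, A->2 (anticipating H). Choose A
Stage 1: P1: O->4, E->3 (anticipating A, H). Choose O
SPE path: O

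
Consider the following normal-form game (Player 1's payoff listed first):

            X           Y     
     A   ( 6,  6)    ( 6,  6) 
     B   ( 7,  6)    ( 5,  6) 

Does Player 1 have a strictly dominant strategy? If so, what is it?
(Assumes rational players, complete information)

No strictly dominant strategy exists for Player 1

Work:
A strategy strictly dominates another if it gives a strictly higher payoff against every opponent action. Compare each pair of P1's strategies column-by-column:
  A vs B: [6 vs 7, 6 vs 5] → A does not strictly dominate B (column X: 6 ≤ 7)
  B vs A: [7 vs 6, 5 vs 6] → B does not strictly dominate A (column Y: 5 ≤ 6)
No single strategy strictly dominates all others → no strictly dominant strategy.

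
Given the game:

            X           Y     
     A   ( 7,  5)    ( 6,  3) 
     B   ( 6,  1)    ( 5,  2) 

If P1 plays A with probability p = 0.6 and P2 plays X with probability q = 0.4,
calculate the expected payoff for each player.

E[P1] = 6.0, E[P2] = 2.92

Work:
E[P1] = p·q·π₁(A,X) + p·(1-q)·π₁(A,Y) + (1-p)·q·π₁(B,X) + (1-p)·(1-q)·π₁(B,Y)
= 0.6·0.4·7 + 0.6·0.6·6 + 0.4·0.4·6 + 0.4·0.6·5
= 6.0

E[P2] = 2.92 (similar calculation)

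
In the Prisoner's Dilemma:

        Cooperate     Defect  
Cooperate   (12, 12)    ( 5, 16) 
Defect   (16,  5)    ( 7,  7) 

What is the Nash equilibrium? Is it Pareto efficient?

(Defect, Defect) is NE; not Pareto efficient

Work:
Defect dominates Cooperate for both players:
If P2 cooperates: Defect (16) > Cooperate (12)
If P2 defects: Defect (7) > Cooperate (5)
NE: (Defect, Defect) with payoff (7, 7)
But (Cooperate, Cooperate) = (12, 12) Pareto dominates (7, 7)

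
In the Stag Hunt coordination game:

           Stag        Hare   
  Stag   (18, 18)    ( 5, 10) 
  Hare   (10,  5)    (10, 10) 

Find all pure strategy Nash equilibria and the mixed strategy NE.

Pure NE: (Stag, Stag) and (Hare, Hare); Mixed NE: p = 0.3846, q = 0.3846

Work:
Check pure NE:
(Stag, Stag): (18, 18) - no unilateral deviation beneficial
(Hare, Hare): (10, 10) - no unilateral deviation beneficial
Mixed NE: P1 plays Stag with p = 0.3846, P2 plays Stag with q = 0.3846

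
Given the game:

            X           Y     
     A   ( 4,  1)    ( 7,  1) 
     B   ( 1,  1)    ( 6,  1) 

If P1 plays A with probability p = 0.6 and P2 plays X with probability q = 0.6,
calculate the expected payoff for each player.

E[P1] = 4.32, E[P2] = 1.0

Work:
E[P1] = p·q·π₁(A,X) + p·(1-q)·π₁(A,Y) + (1-p)·q·π₁(B,X) + (1-p)·(1-q)·π₁(B,Y)
= 0.6·0.6·4 + 0.6·0.4·7 + 0.4·0.6·1 + 0.4·0.4·6
= 4.32

E[P2] = 1.0 (similar calculation)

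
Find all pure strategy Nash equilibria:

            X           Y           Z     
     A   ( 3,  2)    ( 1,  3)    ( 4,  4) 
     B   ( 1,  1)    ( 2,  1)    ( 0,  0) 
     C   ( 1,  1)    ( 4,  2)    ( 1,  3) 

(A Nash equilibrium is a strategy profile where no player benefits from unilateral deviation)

Nash equilibrium: (A, Z)

Work:
Best responses:
  P1 vs X: payoffs [3, 1, 1] → best response A (payoff 3)
  P1 vs Y: payoffs [1, 2, 4] → best response C (payoff 4)
  P1 vs Z: payoffs [4, 0, 1] → best response A (payoff 4)
  P2 vs A: payoffs [2, 3, 4] → best response Z (payoff 4)
  P2 vs B: payoffs [1, 1, 0] → best response X/Y (payoff 1)
  P2 vs C: payoffs [1, 2, 3] → best response Z (payoff 3)
Mutual best responses: (A,Z) → Nash equilibria.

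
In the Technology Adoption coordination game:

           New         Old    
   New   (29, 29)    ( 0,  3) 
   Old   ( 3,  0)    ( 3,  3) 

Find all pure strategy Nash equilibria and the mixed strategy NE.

Pure NE: (New, New) and (Old, Old); Mixed NE: p = 0.1034, q = 0.1034

Work:
Check pure NE:
(New, New): (29, 29) - no unilateral deviation beneficial
(Old, Old): (3, 3) - no unilateral deviation beneficial
Mixed NE: P1 plays New with p = 0.1034, P2 plays New with q = 0.1034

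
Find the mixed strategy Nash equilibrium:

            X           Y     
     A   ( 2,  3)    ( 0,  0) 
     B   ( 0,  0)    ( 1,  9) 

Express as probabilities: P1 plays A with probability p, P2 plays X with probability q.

p = 0.75, q = 0.3333

Work:
Find probabilities that make opponent indifferent:
P2 chooses q to make P1 indifferent between A and B
P1 chooses p to make P2 indifferent between X and Y
Mixed NE: P1 plays (A: 0.75, B: 0.25), P2 plays (X: 0.3333, Y: 0.6667)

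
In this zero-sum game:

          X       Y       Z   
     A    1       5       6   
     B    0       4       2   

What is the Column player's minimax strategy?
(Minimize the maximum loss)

Column should play X, value = 1

Work:
Column player minimizes Row's maximum payoff:
Column X: max payoff to Row = 1
Column Y: max payoff to Row = 5
Column Z: max payoff to Row = 6
Minimum is 1, achieved by column X.
Minimax strategy: X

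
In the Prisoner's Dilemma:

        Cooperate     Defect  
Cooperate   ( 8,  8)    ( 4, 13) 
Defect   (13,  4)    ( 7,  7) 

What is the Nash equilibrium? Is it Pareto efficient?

(Defect, Defect) is NE; not Pareto efficient

Work:
Defect dominates Cooperate for both players:
If P2 cooperates: Defect (13) > Cooperate (8)
If P2 defects: Defect (7) > Cooperate (4)
NE: (Defect, Defect) with payoff (7, 7)
But (Cooperate, Cooperate) = (8, 8) Pareto dominates (7, 7)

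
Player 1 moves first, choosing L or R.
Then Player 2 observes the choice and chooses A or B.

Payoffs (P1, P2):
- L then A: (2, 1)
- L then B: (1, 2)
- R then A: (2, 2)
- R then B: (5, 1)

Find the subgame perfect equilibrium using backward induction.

P1 plays R, P2 plays B after L and A after R; Payoff (2, 2)

Work:
Backward induction:
After L: P2 chooses B → P1 gets 1
After R: P2 chooses A → P1 gets 2
P1 chooses R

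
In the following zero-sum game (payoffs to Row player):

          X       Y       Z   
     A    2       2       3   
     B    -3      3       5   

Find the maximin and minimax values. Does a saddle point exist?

Maximin = 2, Minimax = 2, Saddle: True

Work:
Row minimums: [2, -3] → maximin = 2
Column maximums: [2, 3, 5] → minimax = 2
Saddle point exists! Game value = 2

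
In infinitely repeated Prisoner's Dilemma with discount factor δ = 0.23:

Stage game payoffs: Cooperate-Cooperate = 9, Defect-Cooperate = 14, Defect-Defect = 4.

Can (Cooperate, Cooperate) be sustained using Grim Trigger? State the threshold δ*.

δ* = 0.5; since δ = 0.23 < 0.5, cooperation cannot be sustained

Work:
For Grim Trigger:
Cooperate forever: 9/(1-δ)
Defect then punished: 14 + 4·δ/(1-δ)
Need: 9/(1-δ) ≥ 14 + 4·δ/(1-δ)
Solving: δ ≥ (T-R)/(T-P) = (14-9)/(14-4) = 0.5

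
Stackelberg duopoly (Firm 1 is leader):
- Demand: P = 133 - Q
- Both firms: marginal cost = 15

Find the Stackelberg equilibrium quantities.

q₁* (leader) = 59.0, q₂* (follower) = 29.5

Work:
Follower's reaction: q₂ = (a - c - q₁)/2
Leader substitutes: π₁ = q₁·(a - q₁ - (a-c-q₁)/2 - c)
FOC: q₁* = (133 - 15)/2 = 59.00
Then: q₂* = (133 - 15 - 59.0)/2 = 29.50
Leader has first-mover advantage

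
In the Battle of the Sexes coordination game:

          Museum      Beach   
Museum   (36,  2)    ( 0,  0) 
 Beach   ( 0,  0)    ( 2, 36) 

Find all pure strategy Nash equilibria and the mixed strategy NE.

Pure NE: (Museum, Museum) and (Beach, Beach); Mixed NE: p = 0.9474, q = 0.0526

Work:
Check pure NE:
(Museum, Museum): (36, 2) - no unilateral deviation beneficial
(Beach, Beach): (2, 36) - no unilateral deviation beneficial
Mixed NE: P1 plays Museum with p = 0.9474, P2 plays Museum with q = 0.0526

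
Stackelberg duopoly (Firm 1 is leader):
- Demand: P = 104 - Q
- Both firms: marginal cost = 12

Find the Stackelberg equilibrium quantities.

q₁* (leader) = 46.0, q₂* (follower) = 23.0

Work:
Follower's reaction: q₂ = (a - c - q₁)/2
Leader substitutes: π₁ = q₁·(a - q₁ - (a-c-q₁)/2 - c)
FOC: q₁* = (104 - 12)/2 = 46.00
Then: q₂* = (104 - 12 - 46.0)/2 = 23.00
Leader has first-mover advantage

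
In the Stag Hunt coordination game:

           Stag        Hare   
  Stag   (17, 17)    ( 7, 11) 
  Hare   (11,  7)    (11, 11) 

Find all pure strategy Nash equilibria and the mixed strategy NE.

Pure NE: (Stag, Stag) and (Hare, Hare); Mixed NE: p = 0.4, q = 0.4

Work:
Check pure NE:
(Stag, Stag): (17, 17) - no unilateral deviation beneficial
(Hare, Hare): (11, 11) - no unilateral deviation beneficial
Mixed NE: P1 plays Stag with p = 0.4, P2 plays Stag with q = 0.4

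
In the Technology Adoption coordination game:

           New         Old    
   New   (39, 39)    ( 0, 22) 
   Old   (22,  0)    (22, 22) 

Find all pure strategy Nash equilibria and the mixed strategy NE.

Pure NE: (New, New) and (Old, Old); Mixed NE: p = 0.5641, q = 0.5641

Work:
Check pure NE:
(New, New): (39, 39) - no unilateral deviation beneficial
(Old, Old): (22, 22) - no unilateral deviation beneficial
Mixed NE: P1 plays New with p = 0.5641, P2 plays New with q = 0.5641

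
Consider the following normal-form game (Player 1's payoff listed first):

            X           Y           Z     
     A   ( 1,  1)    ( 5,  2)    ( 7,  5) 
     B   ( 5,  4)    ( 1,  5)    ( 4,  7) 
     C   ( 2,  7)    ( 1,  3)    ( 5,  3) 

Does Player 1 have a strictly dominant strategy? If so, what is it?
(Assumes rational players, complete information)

No strictly dominant strategy exists for Player 1

Work:
A strategy strictly dominates another if it gives a strictly higher payoff against every opponent action. Compare each pair of P1's strategies column-by-column:
  A vs B: [1 vs 5, 5 vs 1, 7 vs 4] → A does not strictly dominate B (column X: 1 ≤ 5)
  A vs C: [1 vs 2, 5 vs 1, 7 vs 5] → A does not strictly dominate C (column X: 1 ≤ 2)
  B vs A: [5 vs 1, 1 vs 5, 4 vs 7] → B does not strictly dominate A (column Y: 1 ≤ 5)
  B vs C: [5 vs 2, 1 vs 1, 4 vs 5] → B does not strictly dominate C (column Y: 1 ≤ 1)
  C vs A: [2 vs 1, 1 vs 5, 5 vs 7] → C does not strictly dominate A (column Y: 1 ≤ 5)
  C vs B: [2 vs 5, 1 vs 1, 5 vs 4] → C does not strictly dominate B (column X: 2 ≤ 5)
No single strategy strictly dominates all others → no strictly dominant strategy.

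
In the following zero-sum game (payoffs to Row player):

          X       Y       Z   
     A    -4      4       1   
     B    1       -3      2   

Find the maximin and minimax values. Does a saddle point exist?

Maximin = -3, Minimax = 1, Saddle: False

Work:
Row minimums: [-4, -3] → maximin = -3
Column maximums: [1, 4, 2] → minimax = 1
No saddle point (maximin ≠ minimax). Mixed strategy needed.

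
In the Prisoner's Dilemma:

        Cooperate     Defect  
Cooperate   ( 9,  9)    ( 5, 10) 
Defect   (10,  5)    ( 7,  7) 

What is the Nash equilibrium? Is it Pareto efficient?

(Defect, Defect) is NE; not Pareto efficient

Work:
Defect dominates Cooperate for both players:
If P2 cooperates: Defect (10) > Cooperate (9)
If P2 defects: Defect (7) > Cooperate (5)
NE: (Defect, Defect) with payoff (7, 7)
But (Cooperate, Cooperate) = (9, 9) Pareto dominates (7, 7)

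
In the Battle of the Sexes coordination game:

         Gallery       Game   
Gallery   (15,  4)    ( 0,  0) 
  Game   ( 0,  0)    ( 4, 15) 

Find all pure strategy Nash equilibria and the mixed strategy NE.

Pure NE: (Gallery, Gallery) and (Game, Game); Mixed NE: p = 0.7895, q = 0.2105

Work:
Check pure NE:
(Gallery, Gallery): (15, 4) - no unilateral deviation beneficial
(Game, Game): (4, 15) - no unilateral deviation beneficial
Mixed NE: P1 plays Gallery with p = 0.7895, P2 plays Gallery with q = 0.2105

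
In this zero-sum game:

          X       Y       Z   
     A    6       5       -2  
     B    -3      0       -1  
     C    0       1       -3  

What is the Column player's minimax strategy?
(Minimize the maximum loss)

Column should play Z, value = -1

Work:
Column player minimizes Row's maximum payoff:
Column X: max payoff to Row = 6
Column Y: max payoff to Row = 5
Column Z: max payoff to Row = -1
Minimum is -1, achieved by column Z.
Minimax strategy: Z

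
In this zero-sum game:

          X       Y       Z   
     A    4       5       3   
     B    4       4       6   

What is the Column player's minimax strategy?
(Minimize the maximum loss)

Column should play X, value = 4

Work:
Column player minimizes Row's maximum payoff:
Column X: max payoff to Row = 4
Column Y: max payoff to Row = 5
Column Z: max payoff to Row = 6
Minimum is 4, achieved by column X.
Minimax strategy: X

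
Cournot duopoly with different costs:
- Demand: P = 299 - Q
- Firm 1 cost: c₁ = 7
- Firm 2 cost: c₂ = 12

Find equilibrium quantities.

q₁* = 99.0, q₂* = 94.0

Work:
Reaction: q₁ = (299 - 7 - q₂)/2
Reaction: q₂ = (299 - 12 - q₁)/2
Solve simultaneously:
q₁* = (299 - 2×7 + 12)/3 = 99.0
q₂* = (299 - 2×12 + 7)/3 = 94.0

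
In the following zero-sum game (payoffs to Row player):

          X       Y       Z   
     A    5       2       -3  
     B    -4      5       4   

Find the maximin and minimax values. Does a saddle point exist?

Maximin = -3, Minimax = 4, Saddle: False

Work:
Row minimums: [-3, -4] → maximin = -3
Column maximums: [5, 5, 4] → minimax = 4
No saddle point (maximin ≠ minimax). Mixed strategy needed.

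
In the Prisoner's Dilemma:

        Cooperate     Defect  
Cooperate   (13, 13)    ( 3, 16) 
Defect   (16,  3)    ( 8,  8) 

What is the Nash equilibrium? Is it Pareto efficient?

(Defect, Defect) is NE; not Pareto efficient

Work:
Defect dominates Cooperate for both players:
If P2 cooperates: Defect (16) > Cooperate (13)
If P2 defects: Defect (8) > Cooperate (3)
NE: (Defect, Defect) with payoff (8, 8)
But (Cooperate, Cooperate) = (13, 13) Pareto dominates (8, 8)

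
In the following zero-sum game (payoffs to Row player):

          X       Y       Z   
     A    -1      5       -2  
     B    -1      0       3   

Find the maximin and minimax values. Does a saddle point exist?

Maximin = -1, Minimax = -1, Saddle: True

Work:
Row minimums: [-2, -1] → maximin = -1
Column maximums: [-1, 5, 3] → minimax = -1
Saddle point exists! Game value = -1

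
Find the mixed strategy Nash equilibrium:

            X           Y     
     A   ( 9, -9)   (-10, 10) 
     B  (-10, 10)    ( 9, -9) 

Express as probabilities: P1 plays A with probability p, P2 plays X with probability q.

p = 0.5, q = 0.5

Work:
Find probabilities that make opponent indifferent:
P2 chooses q to make P1 indifferent between A and B
P1 chooses p to make P2 indifferent between X and Y
Mixed NE: P1 plays (A: 0.5, B: 0.5), P2 plays (X: 0.5, Y: 0.5)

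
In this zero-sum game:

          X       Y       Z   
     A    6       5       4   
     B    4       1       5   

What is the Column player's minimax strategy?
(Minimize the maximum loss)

Column should play Y or Z (all achieve the minimum), value = 5

Work:
Column player minimizes Row's maximum payoff:
Column X: max payoff to Row = 6
Column Y: max payoff to Row = 5
Column Z: max payoff to Row = 5
Minimum is 5, achieved by columns Y, Z (tied).
Each of Y or Z is a minimax strategy.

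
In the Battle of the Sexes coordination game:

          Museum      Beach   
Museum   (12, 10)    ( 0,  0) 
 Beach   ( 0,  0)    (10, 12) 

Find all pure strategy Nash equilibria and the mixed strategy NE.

Pure NE: (Museum, Museum) and (Beach, Beach); Mixed NE: p = 0.5455, q = 0.4545

Work:
Check pure NE:
(Museum, Museum): (12, 10) - no unilateral deviation beneficial
(Beach, Beach): (10, 12) - no unilateral deviation beneficial
Mixed NE: P1 plays Museum with p = 0.5455, P2 plays Museum with q = 0.4545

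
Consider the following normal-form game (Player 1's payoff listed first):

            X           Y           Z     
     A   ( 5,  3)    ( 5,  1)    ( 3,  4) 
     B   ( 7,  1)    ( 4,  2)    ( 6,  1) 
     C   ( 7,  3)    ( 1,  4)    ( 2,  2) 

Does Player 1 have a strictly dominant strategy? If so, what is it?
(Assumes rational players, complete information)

No strictly dominant strategy exists for Player 1

Work:
A strategy strictly dominates another if it gives a strictly higher payoff against every opponent action. Compare each pair of P1's strategies column-by-column:
  A vs B: [5 vs 7, 5 vs 4, 3 vs 6] → A does not strictly dominate B (column X: 5 ≤ 7)
  A vs C: [5 vs 7, 5 vs 1, 3 vs 2] → A does not strictly dominate C (column X: 5 ≤ 7)
  B vs A: [7 vs 5, 4 vs 5, 6 vs 3] → B does not strictly dominate A (column Y: 4 ≤ 5)
  B vs C: [7 vs 7, 4 vs 1, 6 vs 2] → B does not strictly dominate C (column X: 7 ≤ 7)
  C vs A: [7 vs 5, 1 vs 5, 2 vs 3] → C does not strictly dominate A (column Y: 1 ≤ 5)
  C vs B: [7 vs 7, 1 vs 4, 2 vs 6] → C does not strictly dominate B (column X: 7 ≤ 7)
No single strategy strictly dominates all others → no strictly dominant strategy.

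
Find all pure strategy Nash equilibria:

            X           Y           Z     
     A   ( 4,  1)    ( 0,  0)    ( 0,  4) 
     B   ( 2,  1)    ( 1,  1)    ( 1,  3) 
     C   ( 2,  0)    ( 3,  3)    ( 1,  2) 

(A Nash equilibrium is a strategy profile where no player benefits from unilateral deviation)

Nash equilibrium: (B, Z), (C, Y)

Work:
Best responses:
  P1 vs X: payoffs [4, 2, 2] → best response A (payoff 4)
  P1 vs Y: payoffs [0, 1, 3] → best response C (payoff 3)
  P1 vs Z: payoffs [0, 1, 1] → best response B/C (payoff 1)
  P2 vs A: payoffs [1, 0, 4] → best response Z (payoff 4)
  P2 vs B: payoffs [1, 1, 3] → best response Z (payoff 3)
  P2 vs C: payoffs [0, 3, 2] → best response Y (payoff 3)
Mutual best responses: (B,Z), (C,Y) → Nash equilibria.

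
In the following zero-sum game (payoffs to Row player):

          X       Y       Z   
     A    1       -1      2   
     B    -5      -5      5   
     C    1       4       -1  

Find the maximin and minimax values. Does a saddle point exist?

Maximin = -1, Minimax = 1, Saddle: False

Work:
Row minimums: [-1, -5, -1] → maximin = -1
Column maximums: [1, 4, 5] → minimax = 1
No saddle point (maximin ≠ minimax). Mixed strategy needed.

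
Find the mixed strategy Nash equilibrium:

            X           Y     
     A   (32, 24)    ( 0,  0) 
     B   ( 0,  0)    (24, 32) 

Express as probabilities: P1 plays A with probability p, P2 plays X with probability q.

p = 0.5714, q = 0.4286

Work:
Find probabilities that make opponent indifferent:
P2 chooses q to make P1 indifferent between A and B
P1 chooses p to make P2 indifferent between X and Y
Mixed NE: P1 plays (A: 0.5714, B: 0.4286), P2 plays (X: 0.4286, Y: 0.5714)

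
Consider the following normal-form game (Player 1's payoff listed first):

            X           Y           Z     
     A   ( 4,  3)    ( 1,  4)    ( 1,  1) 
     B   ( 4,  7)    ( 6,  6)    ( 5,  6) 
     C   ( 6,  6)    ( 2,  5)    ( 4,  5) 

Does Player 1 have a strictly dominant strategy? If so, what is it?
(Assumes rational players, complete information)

No strictly dominant strategy exists for Player 1

Work:
A strategy strictly dominates another if it gives a strictly higher payoff against every opponent action. Compare each pair of P1's strategies column-by-column:
  A vs B: [4 vs 4, 1 vs 6, 1 vs 5] → A does not strictly dominate B (column X: 4 ≤ 4)
  A vs C: [4 vs 6, 1 vs 2, 1 vs 4] → A does not strictly dominate C (column X: 4 ≤ 6)
  B vs A: [4 vs 4, 6 vs 1, 5 vs 1] → B does not strictly dominate A (column X: 4 ≤ 4)
  B vs C: [4 vs 6, 6 vs 2, 5 vs 4] → B does not strictly dominate C (column X: 4 ≤ 6)
  C vs A: [6 vs 4, 2 vs 1, 4 vs 1] → C strictly dominates A
  C vs B: [6 vs 4, 2 vs 6, 4 vs 5] → C does not strictly dominate B (column Y: 2 ≤ 6)
No single strategy strictly dominates all others → no strictly dominant strategy.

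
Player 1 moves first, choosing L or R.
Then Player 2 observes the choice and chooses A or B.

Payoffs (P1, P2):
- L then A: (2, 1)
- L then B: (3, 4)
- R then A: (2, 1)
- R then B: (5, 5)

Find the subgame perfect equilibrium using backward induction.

P1 plays R, P2 plays B after L and B after R; Payoff (5, 5)

Work:
Backward induction:
After L: P2 chooses B → P1 gets 3
After R: P2 chooses B → P1 gets 5
P1 chooses R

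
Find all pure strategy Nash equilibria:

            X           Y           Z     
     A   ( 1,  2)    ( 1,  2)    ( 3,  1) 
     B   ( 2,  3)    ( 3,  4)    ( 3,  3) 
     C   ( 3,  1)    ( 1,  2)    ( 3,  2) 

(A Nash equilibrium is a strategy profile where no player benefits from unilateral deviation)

Nash equilibrium: (B, Y), (C, Z)

Work:
Best responses:
  P1 vs X: payoffs [1, 2, 3] → best response C (payoff 3)
  P1 vs Y: payoffs [1, 3, 1] → best response B (payoff 3)
  P1 vs Z: payoffs [3, 3, 3] → best response A/B/C (payoff 3)
  P2 vs A: payoffs [2, 2, 1] → best response X/Y (payoff 2)
  P2 vs B: payoffs [3, 4, 3] → best response Y (payoff 4)
  P2 vs C: payoffs [1, 2, 2] → best response Y/Z (payoff 2)
Mutual best responses: (B,Y), (C,Z) → Nash equilibria.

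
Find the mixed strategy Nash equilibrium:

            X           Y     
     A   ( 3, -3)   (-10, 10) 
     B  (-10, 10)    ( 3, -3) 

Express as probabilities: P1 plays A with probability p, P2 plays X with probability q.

p = 0.5, q = 0.5

Work:
Find probabilities that make opponent indifferent:
P2 chooses q to make P1 indifferent between A and B
P1 chooses p to make P2 indifferent between X and Y
Mixed NE: P1 plays (A: 0.5, B: 0.5), P2 plays (X: 0.5, Y: 0.5)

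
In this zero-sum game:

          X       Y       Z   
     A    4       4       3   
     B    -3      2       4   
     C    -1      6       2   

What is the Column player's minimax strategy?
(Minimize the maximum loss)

Column should play X or Z (all achieve the minimum), value = 4

Work:
Column player minimizes Row's maximum payoff:
Column X: max payoff to Row = 4
Column Y: max payoff to Row = 6
Column Z: max payoff to Row = 4
Minimum is 4, achieved by columns X, Z (tied).
Each of X or Z is a minimax strategy.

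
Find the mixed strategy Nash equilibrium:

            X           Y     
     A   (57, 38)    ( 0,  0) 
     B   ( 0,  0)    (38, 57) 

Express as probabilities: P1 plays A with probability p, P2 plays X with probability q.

p = 0.6, q = 0.4

Work:
Find probabilities that make opponent indifferent:
P2 chooses q to make P1 indifferent between A and B
P1 chooses p to make P2 indifferent between X and Y
Mixed NE: P1 plays (A: 0.6, B: 0.4), P2 plays (X: 0.4, Y: 0.6)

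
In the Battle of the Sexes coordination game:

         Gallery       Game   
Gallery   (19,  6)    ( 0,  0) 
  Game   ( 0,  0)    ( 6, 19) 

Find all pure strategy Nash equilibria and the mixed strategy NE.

Pure NE: (Gallery, Gallery) and (Game, Game); Mixed NE: p = 0.76, q = 0.24

Work:
Check pure NE:
(Gallery, Gallery): (19, 6) - no unilateral deviation beneficial
(Game, Game): (6, 19) - no unilateral deviation beneficial
Mixed NE: P1 plays Gallery with p = 0.76, P2 plays Gallery with q = 0.24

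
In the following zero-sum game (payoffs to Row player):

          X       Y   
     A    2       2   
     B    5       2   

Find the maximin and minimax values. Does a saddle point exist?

Maximin = 2, Minimax = 2, Saddle: True

Work:
Row minimums: [2, 2] → maximin = 2
Column maximums: [5, 2] → minimax = 2
Saddle point exists! Game value = 2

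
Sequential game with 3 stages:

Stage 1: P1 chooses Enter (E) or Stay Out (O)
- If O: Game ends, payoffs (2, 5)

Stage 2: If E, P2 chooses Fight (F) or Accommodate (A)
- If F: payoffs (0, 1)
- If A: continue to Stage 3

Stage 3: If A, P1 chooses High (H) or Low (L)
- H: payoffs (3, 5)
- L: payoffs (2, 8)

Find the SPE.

SPE: (E, A, H); Outcome (3, 5)

Work:
Stage 3: P1 chooses H (3 vs 2)
Stage 2: P2: F->1, A->5 (anticipating H). Choose A
Stage 1: P1: O->2, E->3 (anticipating A, H). Choose E
SPE path: E -> A -> H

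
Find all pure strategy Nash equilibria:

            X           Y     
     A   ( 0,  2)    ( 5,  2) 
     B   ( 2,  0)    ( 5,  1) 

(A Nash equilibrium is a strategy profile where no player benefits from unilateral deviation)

Nash equilibrium: (A, Y), (B, Y)

Work:
Best responses:
  P1 vs X: payoffs [0, 2] → best response B (payoff 2)
  P1 vs Y: payoffs [5, 5] → best response A/B (payoff 5)
  P2 vs A: payoffs [2, 2] → best response X/Y (payoff 2)
  P2 vs B: payoffs [0, 1] → best response Y (payoff 1)
Mutual best responses: (A,Y), (B,Y) → Nash equilibria.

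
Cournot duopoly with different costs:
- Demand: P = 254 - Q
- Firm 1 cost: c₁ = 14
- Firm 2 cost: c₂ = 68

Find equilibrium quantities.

q₁* = 98.0, q₂* = 44.0

Work:
Reaction: q₁ = (254 - 14 - q₂)/2
Reaction: q₂ = (254 - 68 - q₁)/2
Solve simultaneously:
q₁* = (254 - 2×14 + 68)/3 = 98.0
q₂* = (254 - 2×68 + 14)/3 = 44.0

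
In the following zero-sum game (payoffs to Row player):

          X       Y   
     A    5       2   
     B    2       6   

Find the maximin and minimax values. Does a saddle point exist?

Maximin = 2, Minimax = 5, Saddle: False

Work:
Row minimums: [2, 2] → maximin = 2
Column maximums: [5, 6] → minimax = 5
No saddle point (maximin ≠ minimax). Mixed strategy needed.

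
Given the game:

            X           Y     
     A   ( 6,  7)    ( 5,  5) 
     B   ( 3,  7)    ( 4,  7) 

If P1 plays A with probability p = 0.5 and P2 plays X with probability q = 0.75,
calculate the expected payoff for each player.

E[P1] = 4.5, E[P2] = 6.75

Work:
E[P1] = p·q·π₁(A,X) + p·(1-q)·π₁(A,Y) + (1-p)·q·π₁(B,X) + (1-p)·(1-q)·π₁(B,Y)
= 0.5·0.75·6 + 0.5·0.25·5 + 0.5·0.75·3 + 0.5·0.25·4
= 4.5

E[P2] = 6.75 (similar calculation)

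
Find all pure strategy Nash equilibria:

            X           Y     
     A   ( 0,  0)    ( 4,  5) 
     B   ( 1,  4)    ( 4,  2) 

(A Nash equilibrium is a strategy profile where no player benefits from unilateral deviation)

Nash equilibrium: (A, Y), (B, X)

Work:
Best responses:
  P1 vs X: payoffs [0, 1] → best response B (payoff 1)
  P1 vs Y: payoffs [4, 4] → best response A/B (payoff 4)
  P2 vs A: payoffs [0, 5] → best response Y (payoff 5)
  P2 vs B: payoffs [4, 2] → best response X (payoff 4)
Mutual best responses: (A,Y), (B,X) → Nash equilibria.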